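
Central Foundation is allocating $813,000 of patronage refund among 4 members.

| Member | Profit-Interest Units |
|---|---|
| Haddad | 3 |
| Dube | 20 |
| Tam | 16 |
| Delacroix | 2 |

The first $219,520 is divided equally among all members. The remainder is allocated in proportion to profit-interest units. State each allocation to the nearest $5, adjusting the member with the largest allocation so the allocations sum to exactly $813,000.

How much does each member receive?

Haddad: $98,305 · Dube: $344,385 · Tam: $286,480 · Delacroix: $83,830

First tranche $219,520 split equally: $54,880 each.
Remainder $593,480 by profit-interest units (total 41): Haddad 43,425.37 → $43,425; Dube 289,502.44 → $289,500; Tam 231,601.95 → $231,600; Delacroix 28,950.24 → $28,950.
Rounding difference +$5 on remainder applied to Dube.
Totals: Haddad $54,880 + $43,425 = $98,305; Dube $54,880 + $289,505 = $344,385; Tam $54,880 + $231,600 = $286,480; Delacroix $54,880 + $28,950 = $83,830.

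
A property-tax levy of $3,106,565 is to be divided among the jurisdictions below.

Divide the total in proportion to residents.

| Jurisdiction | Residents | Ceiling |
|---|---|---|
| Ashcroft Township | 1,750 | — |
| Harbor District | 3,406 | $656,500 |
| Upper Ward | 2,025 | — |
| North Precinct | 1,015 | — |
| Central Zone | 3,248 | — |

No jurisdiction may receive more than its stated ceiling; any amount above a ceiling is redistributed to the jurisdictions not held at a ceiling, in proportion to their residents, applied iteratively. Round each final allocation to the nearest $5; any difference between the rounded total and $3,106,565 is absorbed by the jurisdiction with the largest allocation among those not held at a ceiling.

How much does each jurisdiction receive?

Ashcroft Township: $533,420; Harbor District: $656,500; Upper Ward: $617,240; North Precinct: $309,380; Central Zone: $990,025

Total residents = 11,444.
Proportional shares (ignoring caps): Ashcroft Township 475,051.45; Harbor District 924,585.84; Upper Ward 549,702.39; North Precinct 275,529.84; Central Zone 881,695.48.
Capped: Harbor District ($656,500); residual $2,450,065 reallocated over remaining residents 8,038.
Redistributed shares: Ashcroft Township 533,417.98 → $533,420; Upper Ward 617,240.81 → $617,240; North Precinct 309,382.43 → $309,380; Central Zone 990,023.78 → $990,025.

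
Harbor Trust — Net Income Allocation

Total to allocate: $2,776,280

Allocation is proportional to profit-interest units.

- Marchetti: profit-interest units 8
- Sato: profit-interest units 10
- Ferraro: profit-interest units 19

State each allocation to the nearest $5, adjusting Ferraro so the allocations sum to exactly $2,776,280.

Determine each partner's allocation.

Combined profit-interest units = 37.
Proportional shares: Marchetti 8/37 × $2,776,280 = 600,276.76; Sato 10/37 × $2,776,280 = 750,345.95; Ferraro 19/37 × $2,776,280 = 1,425,657.30.
Rounded to nearest $5: Marchetti $600,275; Sato $750,345; Ferraro $1,425,655. Sum = $2,776,275.
Difference $2,776,280 − $2,776,275 = +$5 applied to Ferraro: Ferraro becomes $1,425,660.

Marchetti: $600,275 | Sato: $750,345 | Ferraro: $1,425,660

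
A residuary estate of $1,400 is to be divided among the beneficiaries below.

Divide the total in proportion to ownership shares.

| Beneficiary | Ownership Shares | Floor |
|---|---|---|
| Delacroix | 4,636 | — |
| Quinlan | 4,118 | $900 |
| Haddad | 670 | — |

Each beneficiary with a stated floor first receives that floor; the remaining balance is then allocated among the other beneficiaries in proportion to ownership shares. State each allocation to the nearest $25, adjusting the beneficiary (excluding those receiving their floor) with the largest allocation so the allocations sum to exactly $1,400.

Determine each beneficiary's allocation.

Delacroix: $425 | Quinlan: $900 | Haddad: $75

Fund the minimums — Quinlan $900. Residual $500.
Residual split over remaining ownership shares 5,306: Delacroix 436.86 → $425; Haddad 63.14 → $75.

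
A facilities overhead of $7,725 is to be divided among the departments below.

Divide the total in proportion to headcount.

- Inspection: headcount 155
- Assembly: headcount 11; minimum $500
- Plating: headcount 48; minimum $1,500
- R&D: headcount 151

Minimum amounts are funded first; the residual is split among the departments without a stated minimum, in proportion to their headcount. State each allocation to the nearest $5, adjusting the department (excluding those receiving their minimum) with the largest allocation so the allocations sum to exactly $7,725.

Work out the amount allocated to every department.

Inspection: $2,900 · Assembly: $500 · Plating: $1,500 · R&D: $2,825

Fund the minimums — Assembly $500; Plating $1,500. Residual $5,725.
Residual split over remaining headcount 306: Inspection 2,899.92 → $2,900; R&D 2,825.08 → $2,825.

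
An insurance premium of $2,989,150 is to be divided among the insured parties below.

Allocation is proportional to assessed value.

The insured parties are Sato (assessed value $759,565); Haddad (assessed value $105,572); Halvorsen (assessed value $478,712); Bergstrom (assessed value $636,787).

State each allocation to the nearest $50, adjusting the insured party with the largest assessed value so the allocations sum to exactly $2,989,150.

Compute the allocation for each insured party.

Sato: $1,146,300 | Haddad: $159,350 | Halvorsen: $722,450 | Bergstrom: $961,050

Combined assessed value = 1,980,636.
Pro-rata amounts: Sato 759,565/1,980,636 × $2,989,150 = 1,146,325.58; Haddad 105,572/1,980,636 × $2,989,150 = 159,327.88; Halvorsen 478,712/1,980,636 × $2,989,150 = 722,465.90; Bergstrom 636,787/1,980,636 × $2,989,150 = 961,030.63.
After rounding ($50): Sato $1,146,350; Haddad $159,350; Halvorsen $722,450; Bergstrom $961,050. Sum = $2,989,200.
Difference $2,989,150 − $2,989,200 = −$50 applied to largest assessed value (Sato): Sato becomes $1,146,300.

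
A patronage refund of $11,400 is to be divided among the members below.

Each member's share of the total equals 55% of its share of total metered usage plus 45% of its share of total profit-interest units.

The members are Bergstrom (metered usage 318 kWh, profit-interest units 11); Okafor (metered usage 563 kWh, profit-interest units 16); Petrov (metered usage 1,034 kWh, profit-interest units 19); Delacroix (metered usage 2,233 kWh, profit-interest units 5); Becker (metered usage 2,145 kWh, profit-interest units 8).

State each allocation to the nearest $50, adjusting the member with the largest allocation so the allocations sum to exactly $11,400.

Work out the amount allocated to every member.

Bergstrom: $1,250; Okafor: $1,950; Petrov: $2,700; Delacroix: $2,650; Becker: $2,850

Totals — metered usage 6,293, profit-interest units 59.
Composite weights (55% metered usage + 45% profit-interest units): Bergstrom 0.1117; Okafor 0.1712; Petrov 0.2353; Delacroix 0.2333; Becker 0.2485.
Unrounded shares: Bergstrom 1,273.28; Okafor 1,952.13; Petrov 2,682.25; Delacroix 2,659.58; Becker 2,832.75.
Rounded to nearest $50: Bergstrom $1,250; Okafor $1,950; Petrov $2,700; Delacroix $2,650; Becker $2,850. Sum = $11,400.
No rounding difference to absorb.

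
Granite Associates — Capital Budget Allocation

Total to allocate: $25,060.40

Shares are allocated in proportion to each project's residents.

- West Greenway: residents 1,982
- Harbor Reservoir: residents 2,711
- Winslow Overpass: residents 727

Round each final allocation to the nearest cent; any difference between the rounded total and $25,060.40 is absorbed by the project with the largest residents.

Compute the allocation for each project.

West Greenway: $9,164.15 · Harbor Reservoir: $12,534.83 · Winslow Overpass: $3,361.42

Total residents = 1,982 + 2,711 + 727 = 5,420.
Raw shares: West Greenway 9,164.1537; Harbor Reservoir 12,534.8237; Winslow Overpass 3,361.4227.
At nearest cent: West Greenway $9,164.15; Harbor Reservoir $12,534.82; Winslow Overpass $3,361.42. Sum = $25,060.39.
Difference $25,060.40 − $25,060.39 = +$0.01 applied to largest residents (Harbor Reservoir): Harbor Reservoir becomes $12,534.83.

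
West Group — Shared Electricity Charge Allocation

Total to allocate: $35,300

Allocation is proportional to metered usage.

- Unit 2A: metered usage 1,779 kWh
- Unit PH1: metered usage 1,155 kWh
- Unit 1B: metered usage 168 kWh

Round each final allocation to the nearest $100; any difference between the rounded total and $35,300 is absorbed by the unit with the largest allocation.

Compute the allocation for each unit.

Sum of metered usage: 3,102.
Unrounded shares: Unit 2A 1,779/3,102 × $35,300 = 20,244.58; Unit PH1 1,155/3,102 × $35,300 = 13,143.62; Unit 1B 168/3,102 × $35,300 = 1,911.80.
At nearest $100: Unit 2A $20,200; Unit PH1 $13,100; Unit 1B $1,900. Sum = $35,200.
Difference $35,300 − $35,200 = +$100 applied to largest allocation (Unit 2A): Unit 2A becomes $20,300.

Unit 2A: $20,300; Unit PH1: $13,100; Unit 1B: $1,900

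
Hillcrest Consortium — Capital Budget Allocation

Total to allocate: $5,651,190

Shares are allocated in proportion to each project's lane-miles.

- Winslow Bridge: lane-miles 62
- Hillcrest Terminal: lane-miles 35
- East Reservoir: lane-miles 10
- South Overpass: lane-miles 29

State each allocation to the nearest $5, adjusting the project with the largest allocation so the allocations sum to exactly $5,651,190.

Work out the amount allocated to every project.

Total lane-miles = 136.
Proportional shares: Winslow Bridge 62/136 × $5,651,190 = 2,576,277.79; Hillcrest Terminal 35/136 × $5,651,190 = 1,454,350.37; East Reservoir 10/136 × $5,651,190 = 415,528.68; South Overpass 29/136 × $5,651,190 = 1,205,033.16.
At nearest $5: Winslow Bridge $2,576,280; Hillcrest Terminal $1,454,350; East Reservoir $415,530; South Overpass $1,205,035. Sum = $5,651,195.
Difference $5,651,190 − $5,651,195 = −$5 applied to largest allocation (Winslow Bridge): Winslow Bridge becomes $2,576,275.

Winslow Bridge: $2,576,275 · Hillcrest Terminal: $1,454,350 · East Reservoir: $415,530 · South Overpass: $1,205,035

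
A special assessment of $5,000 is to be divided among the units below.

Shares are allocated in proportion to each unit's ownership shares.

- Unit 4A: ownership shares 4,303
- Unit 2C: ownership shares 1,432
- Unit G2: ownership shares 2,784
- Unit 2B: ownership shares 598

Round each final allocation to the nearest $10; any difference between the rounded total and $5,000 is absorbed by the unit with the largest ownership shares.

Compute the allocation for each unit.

Combined ownership shares = 9,117.
Proportional shares: Unit 4A 4,303/9,117 × $5,000 = 2,359.88; Unit 2C 1,432/9,117 × $5,000 = 785.35; Unit G2 2,784/9,117 × $5,000 = 1,526.82; Unit 2B 598/9,117 × $5,000 = 327.96.
After rounding ($10): Unit 4A $2,360; Unit 2C $790; Unit G2 $1,530; Unit 2B $330. Sum = $5,010.
Difference $5,000 − $5,010 = −$10 applied to largest ownership shares (Unit 4A): Unit 4A becomes $2,350.

Unit 4A: $2,350 · Unit 2C: $790 · Unit G2: $1,530 · Unit 2B: $330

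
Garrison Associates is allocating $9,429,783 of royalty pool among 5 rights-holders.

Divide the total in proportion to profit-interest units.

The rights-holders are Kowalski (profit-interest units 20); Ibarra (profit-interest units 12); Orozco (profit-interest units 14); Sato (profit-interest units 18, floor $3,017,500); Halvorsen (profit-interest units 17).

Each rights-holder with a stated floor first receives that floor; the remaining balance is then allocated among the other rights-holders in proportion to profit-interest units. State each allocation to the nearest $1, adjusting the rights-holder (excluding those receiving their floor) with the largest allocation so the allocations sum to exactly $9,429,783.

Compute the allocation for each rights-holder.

Kowalski: $2,035,645 | Ibarra: $1,221,387 | Orozco: $1,424,952 | Sato: $3,017,500 | Halvorsen: $1,730,299

Guaranteed amounts: Sato $3,017,500. Residual $6,412,283.
Residual split over remaining profit-interest units 63: Kowalski 2,035,645.40 → $2,035,645; Ibarra 1,221,387.24 → $1,221,387; Orozco 1,424,951.78 → $1,424,952; Halvorsen 1,730,298.59 → $1,730,299.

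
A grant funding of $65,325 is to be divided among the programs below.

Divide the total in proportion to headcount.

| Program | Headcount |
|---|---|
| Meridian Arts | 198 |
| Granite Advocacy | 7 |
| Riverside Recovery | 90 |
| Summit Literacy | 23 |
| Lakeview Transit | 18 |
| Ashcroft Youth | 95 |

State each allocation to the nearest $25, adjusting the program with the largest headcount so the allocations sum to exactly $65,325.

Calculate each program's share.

Meridian Arts: $30,025; Granite Advocacy: $1,050; Riverside Recovery: $13,650; Summit Literacy: $3,475; Lakeview Transit: $2,725; Ashcroft Youth: $14,400

Combined headcount = 431.
Raw shares: Meridian Arts 198/431 × $65,325 = 30,010.09; Granite Advocacy 7/431 × $65,325 = 1,060.96; Riverside Recovery 90/431 × $65,325 = 13,640.95; Summit Literacy 23/431 × $65,325 = 3,486.02; Lakeview Transit 18/431 × $65,325 = 2,728.19; Ashcroft Youth 95/431 × $65,325 = 14,398.78.
After rounding ($25): Meridian Arts $30,000; Granite Advocacy $1,050; Riverside Recovery $13,650; Summit Literacy $3,475; Lakeview Transit $2,725; Ashcroft Youth $14,400. Sum = $65,300.
Difference $65,325 − $65,300 = +$25 applied to largest headcount (Meridian Arts): Meridian Arts becomes $30,025.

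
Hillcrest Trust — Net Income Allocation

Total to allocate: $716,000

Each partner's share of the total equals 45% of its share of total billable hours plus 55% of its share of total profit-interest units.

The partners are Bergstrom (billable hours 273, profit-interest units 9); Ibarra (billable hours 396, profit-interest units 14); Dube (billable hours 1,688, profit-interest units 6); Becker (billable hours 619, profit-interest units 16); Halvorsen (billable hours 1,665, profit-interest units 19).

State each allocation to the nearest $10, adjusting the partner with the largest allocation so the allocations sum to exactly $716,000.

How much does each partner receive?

Billable hours total 4,641; profit-interest units total 64.
Combined weights (45% billable hours + 55% profit-interest units): Bergstrom 0.1038; Ibarra 0.1587; Dube 0.2152; Becker 0.1975; Halvorsen 0.3247.
Raw shares: Bergstrom 74,331.07; Ibarra 113,635.93; Dube 154,107.63; Becker 141,423.88; Halvorsen 232,501.49.
At nearest $10: Bergstrom $74,330; Ibarra $113,640; Dube $154,110; Becker $141,420; Halvorsen $232,500. Sum = $716,000.
Rounded total matches; no reconciliation needed.

Bergstrom: $74,330 | Ibarra: $113,640 | Dube: $154,110 | Becker: $141,420 | Halvorsen: $232,500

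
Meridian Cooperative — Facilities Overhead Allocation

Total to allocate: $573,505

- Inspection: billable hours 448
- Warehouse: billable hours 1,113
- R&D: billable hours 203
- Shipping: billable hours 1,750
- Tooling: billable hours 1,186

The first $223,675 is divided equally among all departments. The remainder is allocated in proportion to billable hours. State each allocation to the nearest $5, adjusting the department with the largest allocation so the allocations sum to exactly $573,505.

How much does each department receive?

First tranche $223,675 split equally: $44,735 each.
Remainder $349,830 by billable hours (total 4,700): Inspection 33,345.50 → $33,345; Warehouse 82,842.72 → $82,845; R&D 15,109.68 → $15,110; Shipping 130,255.85 → $130,255; Tooling 88,276.25 → $88,275.
Totals: Inspection $44,735 + $33,345 = $78,080; Warehouse $44,735 + $82,845 = $127,580; R&D $44,735 + $15,110 = $59,845; Shipping $44,735 + $130,255 = $174,990; Tooling $44,735 + $88,275 = $133,010.

Inspection: $78,080 · Warehouse: $127,580 · R&D: $59,845 · Shipping: $174,990 · Tooling: $133,010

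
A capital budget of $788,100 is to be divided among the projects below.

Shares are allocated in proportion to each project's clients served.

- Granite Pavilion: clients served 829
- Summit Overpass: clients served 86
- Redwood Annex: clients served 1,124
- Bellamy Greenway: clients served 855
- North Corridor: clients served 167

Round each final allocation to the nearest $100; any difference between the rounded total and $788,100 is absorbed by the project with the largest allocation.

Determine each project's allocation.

Total clients served = 3,061.
Pro-rata amounts: Granite Pavilion 829/3,061 × $788,100 = 213,438.39; Summit Overpass 86/3,061 × $788,100 = 22,141.98; Redwood Annex 1,124/3,061 × $788,100 = 289,390.53; Bellamy Greenway 855/3,061 × $788,100 = 220,132.47; North Corridor 167/3,061 × $788,100 = 42,996.64.
After rounding ($100): Granite Pavilion $213,400; Summit Overpass $22,100; Redwood Annex $289,400; Bellamy Greenway $220,100; North Corridor $43,000. Sum = $788,000.
Difference $788,100 − $788,000 = +$100 applied to largest allocation (Redwood Annex): Redwood Annex becomes $289,500.

Granite Pavilion: $213,400 | Summit Overpass: $22,100 | Redwood Annex: $289,500 | Bellamy Greenway: $220,100 | North Corridor: $43,000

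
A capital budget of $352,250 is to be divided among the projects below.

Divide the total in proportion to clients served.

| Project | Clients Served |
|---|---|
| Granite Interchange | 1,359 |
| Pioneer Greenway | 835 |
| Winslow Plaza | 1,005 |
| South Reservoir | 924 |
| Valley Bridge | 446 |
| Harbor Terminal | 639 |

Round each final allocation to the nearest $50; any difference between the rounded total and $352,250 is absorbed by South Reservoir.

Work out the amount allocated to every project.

Granite Interchange: $91,900 · Pioneer Greenway: $56,500 · Winslow Plaza: $67,950 · South Reservoir: $62,550 · Valley Bridge: $30,150 · Harbor Terminal: $43,200

Sum of clients served: 5,208.
Raw shares: Granite Interchange 1,359/5,208 × $352,250 = 91,917.77; Pioneer Greenway 835/5,208 × $352,250 = 56,476.33; Winslow Plaza 1,005/5,208 × $352,250 = 67,974.51; South Reservoir 924/5,208 × $352,250 = 62,495.97; Valley Bridge 446/5,208 × $352,250 = 30,165.80; Harbor Terminal 639/5,208 × $352,250 = 43,219.61.
At nearest $50: Granite Interchange $91,900; Pioneer Greenway $56,500; Winslow Plaza $67,950; South Reservoir $62,500; Valley Bridge $30,150; Harbor Terminal $43,200. Sum = $352,200.
Difference $352,250 − $352,200 = +$50 applied to South Reservoir: South Reservoir becomes $62,550.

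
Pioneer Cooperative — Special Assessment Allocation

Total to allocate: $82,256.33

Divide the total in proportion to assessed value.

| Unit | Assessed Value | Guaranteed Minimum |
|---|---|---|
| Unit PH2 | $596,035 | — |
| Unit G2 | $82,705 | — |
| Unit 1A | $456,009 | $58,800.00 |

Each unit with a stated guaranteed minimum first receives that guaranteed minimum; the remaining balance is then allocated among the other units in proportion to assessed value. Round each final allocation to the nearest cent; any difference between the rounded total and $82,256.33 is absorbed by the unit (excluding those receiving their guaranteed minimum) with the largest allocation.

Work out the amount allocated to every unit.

Minimums first: Unit 1A $58,800.00. Residual $23,456.33.
Residual split over remaining assessed value 678,740: Unit PH2 20,598.1578 → $20,598.16; Unit G2 2,858.1722 → $2,858.17.

Unit PH2: $20,598.16; Unit G2: $2,858.17; Unit 1A: $58,800.00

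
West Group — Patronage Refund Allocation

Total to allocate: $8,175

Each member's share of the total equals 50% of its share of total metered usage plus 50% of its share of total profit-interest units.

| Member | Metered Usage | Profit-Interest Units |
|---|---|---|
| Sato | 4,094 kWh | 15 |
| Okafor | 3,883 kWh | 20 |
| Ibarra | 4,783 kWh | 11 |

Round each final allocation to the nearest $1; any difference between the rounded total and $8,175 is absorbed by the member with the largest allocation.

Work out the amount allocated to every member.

Metered usage total 12,760; profit-interest units total 46.
Blended shares (50% metered usage + 50% profit-interest units): Sato 0.3235; Okafor 0.3695; Ibarra 0.3070.
Pro-rata amounts: Sato 2,644.34; Okafor 3,021.04; Ibarra 2,509.62.
At nearest $1: Sato $2,644; Okafor $3,021; Ibarra $2,510. Sum = $8,175.
Rounded total matches; no reconciliation needed.

Sato: $2,644; Okafor: $3,021; Ibarra: $2,510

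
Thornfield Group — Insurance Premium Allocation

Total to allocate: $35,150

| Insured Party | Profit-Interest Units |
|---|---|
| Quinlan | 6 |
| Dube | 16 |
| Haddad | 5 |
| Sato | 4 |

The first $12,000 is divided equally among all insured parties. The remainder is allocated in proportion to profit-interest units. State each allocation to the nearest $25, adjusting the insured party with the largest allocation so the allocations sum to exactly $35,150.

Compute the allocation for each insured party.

First tranche $12,000 split equally: $3,000 each.
Remainder $23,150 by profit-interest units (total 31): Quinlan 4,480.65 → $4,475; Dube 11,948.39 → $11,950; Haddad 3,733.87 → $3,725; Sato 2,987.10 → $2,975.
Rounding difference +$25 on remainder applied to Dube.
Totals: Quinlan $3,000 + $4,475 = $7,475; Dube $3,000 + $11,975 = $14,975; Haddad $3,000 + $3,725 = $6,725; Sato $3,000 + $2,975 = $5,975.

Quinlan: $7,475 · Dube: $14,975 · Haddad: $6,725 · Sato: $5,975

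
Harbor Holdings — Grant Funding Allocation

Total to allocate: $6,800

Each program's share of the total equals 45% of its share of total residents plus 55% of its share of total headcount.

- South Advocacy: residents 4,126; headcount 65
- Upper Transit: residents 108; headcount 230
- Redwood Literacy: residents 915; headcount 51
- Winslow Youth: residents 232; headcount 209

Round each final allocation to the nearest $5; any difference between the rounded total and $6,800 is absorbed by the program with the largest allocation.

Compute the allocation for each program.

Totals — residents 5,381, headcount 555.
Combined weights (45% residents + 55% headcount): South Advocacy 0.4095; Upper Transit 0.2370; Redwood Literacy 0.1271; Winslow Youth 0.2265.
Proportional shares: South Advocacy 2,784.34; Upper Transit 1,611.33; Redwood Literacy 864.01; Winslow Youth 1,540.33.
After rounding ($5): South Advocacy $2,785; Upper Transit $1,610; Redwood Literacy $865; Winslow Youth $1,540. Sum = $6,800.
No rounding difference to absorb.

South Advocacy: $2,785 | Upper Transit: $1,610 | Redwood Literacy: $865 | Winslow Youth: $1,540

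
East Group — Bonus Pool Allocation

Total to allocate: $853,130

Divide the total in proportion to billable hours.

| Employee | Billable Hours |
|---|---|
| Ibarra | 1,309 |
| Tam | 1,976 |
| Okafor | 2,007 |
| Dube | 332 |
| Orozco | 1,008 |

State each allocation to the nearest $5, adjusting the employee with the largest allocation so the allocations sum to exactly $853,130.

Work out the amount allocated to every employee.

Ibarra: $168,390 · Tam: $254,190 · Okafor: $258,170 · Dube: $42,710 · Orozco: $129,670

Sum of billable hours: 6,632.
Proportional shares: Ibarra 1,309/6,632 × $853,130 = 168,387.69; Tam 1,976/6,632 × $853,130 = 254,189.52; Okafor 2,007/6,632 × $853,130 = 258,177.31; Dube 332/6,632 × $853,130 = 42,707.96; Orozco 1,008/6,632 × $853,130 = 129,667.53.
Rounded to nearest $5: Ibarra $168,390; Tam $254,190; Okafor $258,175; Dube $42,710; Orozco $129,670. Sum = $853,135.
Difference $853,130 − $853,135 = −$5 applied to largest allocation (Okafor): Okafor becomes $258,170.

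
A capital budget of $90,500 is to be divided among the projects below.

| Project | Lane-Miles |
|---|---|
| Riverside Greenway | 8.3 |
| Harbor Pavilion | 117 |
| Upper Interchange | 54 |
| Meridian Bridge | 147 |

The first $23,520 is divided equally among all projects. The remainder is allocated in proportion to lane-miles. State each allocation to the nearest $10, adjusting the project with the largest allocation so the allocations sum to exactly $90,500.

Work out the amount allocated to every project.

First tranche $23,520 split equally: $5,880 each.
Remainder $66,980 by lane-miles (total 326.3): Riverside Greenway 1,703.75 → $1,700; Harbor Pavilion 24,016.73 → $24,020; Upper Interchange 11,084.65 → $11,080; Meridian Bridge 30,174.87 → $30,170.
Rounding difference +$10 on remainder applied to Meridian Bridge.
Totals: Riverside Greenway $5,880 + $1,700 = $7,580; Harbor Pavilion $5,880 + $24,020 = $29,900; Upper Interchange $5,880 + $11,080 = $16,960; Meridian Bridge $5,880 + $30,180 = $36,060.

Riverside Greenway: $7,580; Harbor Pavilion: $29,900; Upper Interchange: $16,960; Meridian Bridge: $36,060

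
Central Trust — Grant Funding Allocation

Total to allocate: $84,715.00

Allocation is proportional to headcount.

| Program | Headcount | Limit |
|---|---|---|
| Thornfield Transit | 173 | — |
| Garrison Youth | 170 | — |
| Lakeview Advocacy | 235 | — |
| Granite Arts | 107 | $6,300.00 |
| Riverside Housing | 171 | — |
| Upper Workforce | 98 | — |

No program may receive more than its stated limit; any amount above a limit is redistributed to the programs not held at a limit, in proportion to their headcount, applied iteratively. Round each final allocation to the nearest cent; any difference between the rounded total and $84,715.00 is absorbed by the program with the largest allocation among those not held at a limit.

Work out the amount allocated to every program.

Headcount total: 954.
Pro-rata shares before constraints: Thornfield Transit 15,362.3637; Garrison Youth 15,095.9644; Lakeview Advocacy 20,867.9507; Granite Arts 9,501.5776; Riverside Housing 15,184.7642; Upper Workforce 8,702.3795.
Capped: Granite Arts ($6,300.00); balance $78,415.00 reallocated over remaining headcount 847.
Shares after redistribution: Thornfield Transit 16,016.2869 → $16,016.29; Garrison Youth 15,738.5478 → $15,738.55; Lakeview Advocacy 21,756.2279 → $21,756.23; Riverside Housing 15,831.1275 → $15,831.13; Upper Workforce 9,072.8099 → $9,072.81.
Rounding difference −$0.01 applied to Lakeview Advocacy → $21,756.22.

Thornfield Transit: $16,016.29 · Garrison Youth: $15,738.55 · Lakeview Advocacy: $21,756.22 · Granite Arts: $6,300.00 · Riverside Housing: $15,831.13 · Upper Workforce: $9,072.81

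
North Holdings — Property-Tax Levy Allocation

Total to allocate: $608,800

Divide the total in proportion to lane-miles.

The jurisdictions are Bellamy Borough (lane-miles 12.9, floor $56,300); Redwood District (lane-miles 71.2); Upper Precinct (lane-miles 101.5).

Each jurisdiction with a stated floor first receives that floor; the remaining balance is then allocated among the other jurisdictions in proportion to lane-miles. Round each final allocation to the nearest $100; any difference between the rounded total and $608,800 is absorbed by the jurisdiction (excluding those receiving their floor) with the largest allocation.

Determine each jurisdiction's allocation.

Minimums first: Bellamy Borough $56,300. Residual $552,500.
Residual split over remaining lane-miles 172.7: Redwood District 227,782.28 → $227,800; Upper Precinct 324,717.72 → $324,700.

Bellamy Borough: $56,300; Redwood District: $227,800; Upper Precinct: $324,700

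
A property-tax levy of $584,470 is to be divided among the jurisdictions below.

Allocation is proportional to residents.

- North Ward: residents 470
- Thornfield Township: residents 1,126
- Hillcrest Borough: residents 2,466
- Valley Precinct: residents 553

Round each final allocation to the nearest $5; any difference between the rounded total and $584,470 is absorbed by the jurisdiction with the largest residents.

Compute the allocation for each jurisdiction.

Sum of residents: 4,615.
Proportional shares: North Ward 470/4,615 × $584,470 = 59,523.49; Thornfield Township 1,126/4,615 × $584,470 = 142,603.08; Hillcrest Borough 2,466/4,615 × $584,470 = 312,308.35; Valley Precinct 553/4,615 × $584,470 = 70,035.08.
Rounded to nearest $5: North Ward $59,525; Thornfield Township $142,605; Hillcrest Borough $312,310; Valley Precinct $70,035. Sum = $584,475.
Difference $584,470 − $584,475 = −$5 applied to largest residents (Hillcrest Borough): Hillcrest Borough becomes $312,305.

North Ward: $59,525 · Thornfield Township: $142,605 · Hillcrest Borough: $312,305 · Valley Precinct: $70,035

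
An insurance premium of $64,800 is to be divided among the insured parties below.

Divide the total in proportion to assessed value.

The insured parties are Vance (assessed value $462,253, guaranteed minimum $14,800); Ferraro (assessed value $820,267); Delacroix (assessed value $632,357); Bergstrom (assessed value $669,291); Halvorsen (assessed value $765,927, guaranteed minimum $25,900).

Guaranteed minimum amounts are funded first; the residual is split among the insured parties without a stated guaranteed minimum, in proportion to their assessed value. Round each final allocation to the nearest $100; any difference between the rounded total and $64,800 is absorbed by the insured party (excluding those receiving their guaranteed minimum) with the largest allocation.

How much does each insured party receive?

Minimums first: Vance $14,800; Halvorsen $25,900. Residual $24,100.
Residual split over remaining assessed value 2,121,915: Ferraro 9,316.32 → $9,300; Delacroix 7,182.10 → $7,200; Bergstrom 7,601.58 → $7,600.

Vance: $14,800 | Ferraro: $9,300 | Delacroix: $7,200 | Bergstrom: $7,600 | Halvorsen: $25,900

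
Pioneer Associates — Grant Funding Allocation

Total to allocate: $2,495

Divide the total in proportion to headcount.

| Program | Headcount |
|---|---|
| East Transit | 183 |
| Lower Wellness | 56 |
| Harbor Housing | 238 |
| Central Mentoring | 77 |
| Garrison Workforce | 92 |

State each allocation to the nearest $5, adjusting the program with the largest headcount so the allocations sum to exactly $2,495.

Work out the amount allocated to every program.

Combined headcount = 183 + 56 + 238 + 77 + 92 = 646.
Unrounded shares: East Transit 706.79; Lower Wellness 216.28; Harbor Housing 919.21; Central Mentoring 297.39; Garrison Workforce 355.33.
At nearest $5: East Transit $705; Lower Wellness $215; Harbor Housing $920; Central Mentoring $295; Garrison Workforce $355. Sum = $2,490.
Difference $2,495 − $2,490 = +$5 applied to largest headcount (Harbor Housing): Harbor Housing becomes $925.

East Transit: $705 · Lower Wellness: $215 · Harbor Housing: $925 · Central Mentoring: $295 · Garrison Workforce: $355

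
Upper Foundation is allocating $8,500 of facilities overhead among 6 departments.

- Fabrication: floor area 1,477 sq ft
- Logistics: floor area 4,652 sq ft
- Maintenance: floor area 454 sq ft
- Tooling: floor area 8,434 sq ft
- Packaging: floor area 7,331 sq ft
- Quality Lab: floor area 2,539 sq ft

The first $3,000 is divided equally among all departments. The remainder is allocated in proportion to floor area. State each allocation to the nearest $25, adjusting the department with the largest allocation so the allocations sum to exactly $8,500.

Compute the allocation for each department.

First tranche $3,000 split equally: $500 each.
Remainder $5,500 by floor area (total 24,887): Fabrication 326.42 → $325; Logistics 1,028.09 → $1,025; Maintenance 100.33 → $100; Tooling 1,863.90 → $1,875; Packaging 1,620.14 → $1,625; Quality Lab 561.12 → $550.
Totals: Fabrication $500 + $325 = $825; Logistics $500 + $1,025 = $1,525; Maintenance $500 + $100 = $600; Tooling $500 + $1,875 = $2,375; Packaging $500 + $1,625 = $2,125; Quality Lab $500 + $550 = $1,050.

Fabrication: $825 | Logistics: $1,525 | Maintenance: $600 | Tooling: $2,375 | Packaging: $2,125 | Quality Lab: $1,050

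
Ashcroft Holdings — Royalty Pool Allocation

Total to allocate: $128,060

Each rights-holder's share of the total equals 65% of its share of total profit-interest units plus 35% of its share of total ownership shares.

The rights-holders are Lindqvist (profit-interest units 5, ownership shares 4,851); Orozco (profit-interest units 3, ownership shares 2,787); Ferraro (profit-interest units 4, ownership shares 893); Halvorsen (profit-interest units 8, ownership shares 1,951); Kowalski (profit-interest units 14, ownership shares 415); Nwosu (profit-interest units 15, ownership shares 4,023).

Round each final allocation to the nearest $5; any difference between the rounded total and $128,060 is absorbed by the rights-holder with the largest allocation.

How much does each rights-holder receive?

Lindqvist: $23,065 · Orozco: $13,470 · Ferraro: $9,480 · Halvorsen: $19,450 · Kowalski: $25,030 · Nwosu: $37,565

Totals — profit-interest units 49, ownership shares 14,920.
Blended shares (65% profit-interest units + 35% ownership shares): Lindqvist 0.1801; Orozco 0.1052; Ferraro 0.0740; Halvorsen 0.1519; Kowalski 0.1954; Nwosu 0.2934.
Pro-rata amounts: Lindqvist 23,066.61; Orozco 13,468.66; Ferraro 9,477.67; Halvorsen 19,451.02; Kowalski 25,029.27; Nwosu 37,566.77.
Rounded to nearest $5: Lindqvist $23,065; Orozco $13,470; Ferraro $9,480; Halvorsen $19,450; Kowalski $25,030; Nwosu $37,565. Sum = $128,060.
Rounded total matches; no reconciliation needed.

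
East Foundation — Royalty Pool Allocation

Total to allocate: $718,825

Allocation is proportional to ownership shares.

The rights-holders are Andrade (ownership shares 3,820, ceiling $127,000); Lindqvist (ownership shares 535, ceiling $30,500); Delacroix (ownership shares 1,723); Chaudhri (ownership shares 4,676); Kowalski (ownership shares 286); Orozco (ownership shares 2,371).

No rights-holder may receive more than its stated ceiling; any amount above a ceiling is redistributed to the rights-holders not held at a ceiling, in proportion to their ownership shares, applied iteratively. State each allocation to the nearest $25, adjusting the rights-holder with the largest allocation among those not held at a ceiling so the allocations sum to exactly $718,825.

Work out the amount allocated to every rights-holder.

Total ownership shares = 13,411.
Pro-rata shares before constraints: Andrade 204,750.69; Lindqvist 28,675.82; Delacroix 92,352.21; Chaudhri 250,632.00; Kowalski 15,329.50; Orozco 127,084.79.
Cap binds for Andrade ($127,000); remaining pool $591,825 reallocated over remaining ownership shares 9,591.
Cap binds for Lindqvist ($30,500); remaining pool $561,325 reallocated over remaining ownership shares 9,056.
Redistributed shares: Delacroix 106,798.03 → $106,800; Chaudhri 289,836.10 → $289,825; Kowalski 17,727.36 → $17,725; Orozco 146,963.51 → $146,975.

Andrade: $127,000; Lindqvist: $30,500; Delacroix: $106,800; Chaudhri: $289,825; Kowalski: $17,725; Orozco: $146,975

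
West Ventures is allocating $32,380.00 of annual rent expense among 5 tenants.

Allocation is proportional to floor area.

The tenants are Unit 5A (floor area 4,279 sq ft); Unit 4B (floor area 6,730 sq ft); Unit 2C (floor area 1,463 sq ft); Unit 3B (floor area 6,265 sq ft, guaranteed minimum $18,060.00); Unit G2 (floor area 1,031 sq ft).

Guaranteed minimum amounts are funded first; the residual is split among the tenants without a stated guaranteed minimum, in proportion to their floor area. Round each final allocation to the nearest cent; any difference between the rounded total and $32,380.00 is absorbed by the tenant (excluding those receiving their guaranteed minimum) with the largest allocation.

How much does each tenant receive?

Guaranteed amounts: Unit 3B $18,060.00. Residual $14,320.00.
Residual split over remaining floor area 13,503: Unit 5A 4,537.9012 → $4,537.90; Unit 4B 7,137.1991 → $7,137.20; Unit 2C 1,551.5189 → $1,551.52; Unit G2 1,093.3807 → $1,093.38.

Unit 5A: $4,537.90; Unit 4B: $7,137.20; Unit 2C: $1,551.52; Unit 3B: $18,060.00; Unit G2: $1,093.38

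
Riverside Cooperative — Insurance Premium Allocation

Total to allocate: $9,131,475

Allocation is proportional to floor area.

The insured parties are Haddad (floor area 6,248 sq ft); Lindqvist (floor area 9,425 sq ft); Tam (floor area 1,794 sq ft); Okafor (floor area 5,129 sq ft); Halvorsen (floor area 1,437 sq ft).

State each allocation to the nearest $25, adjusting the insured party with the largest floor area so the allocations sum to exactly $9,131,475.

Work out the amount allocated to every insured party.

Haddad: $2,373,975 | Lindqvist: $3,581,050 | Tam: $681,650 | Okafor: $1,948,800 | Halvorsen: $546,000

Sum of floor area: 24,033.
Pro-rata amounts: Haddad 6,248/24,033 × $9,131,475 = 2,373,963.13; Lindqvist 9,425/24,033 × $9,131,475 = 3,581,082.34; Tam 1,794/24,033 × $9,131,475 = 681,640.50; Okafor 5,129/24,033 × $9,131,475 = 1,948,792.71; Halvorsen 1,437/24,033 × $9,131,475 = 545,996.32.
At nearest $25: Haddad $2,373,975; Lindqvist $3,581,075; Tam $681,650; Okafor $1,948,800; Halvorsen $546,000. Sum = $9,131,500.
Difference $9,131,475 − $9,131,500 = −$25 applied to largest floor area (Lindqvist): Lindqvist becomes $3,581,050.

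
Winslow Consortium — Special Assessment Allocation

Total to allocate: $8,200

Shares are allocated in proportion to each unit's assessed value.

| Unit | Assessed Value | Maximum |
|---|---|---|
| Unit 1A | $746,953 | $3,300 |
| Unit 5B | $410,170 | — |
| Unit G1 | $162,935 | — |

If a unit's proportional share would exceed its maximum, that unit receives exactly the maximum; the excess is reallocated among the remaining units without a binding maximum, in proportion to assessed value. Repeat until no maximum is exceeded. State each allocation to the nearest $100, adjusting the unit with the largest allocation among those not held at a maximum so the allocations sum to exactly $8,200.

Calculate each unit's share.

Total assessed value = 1,320,058.
Unconstrained shares: Unit 1A 4,639.96; Unit 5B 2,547.91; Unit G1 1,012.13.
Held at cap: Unit 1A ($3,300); residual $4,900 reallocated over remaining assessed value 573,105.
Shares after redistribution: Unit 5B 3,506.92 → $3,500; Unit G1 1,393.08 → $1,400.

Unit 1A: $3,300 · Unit 5B: $3,500 · Unit G1: $1,400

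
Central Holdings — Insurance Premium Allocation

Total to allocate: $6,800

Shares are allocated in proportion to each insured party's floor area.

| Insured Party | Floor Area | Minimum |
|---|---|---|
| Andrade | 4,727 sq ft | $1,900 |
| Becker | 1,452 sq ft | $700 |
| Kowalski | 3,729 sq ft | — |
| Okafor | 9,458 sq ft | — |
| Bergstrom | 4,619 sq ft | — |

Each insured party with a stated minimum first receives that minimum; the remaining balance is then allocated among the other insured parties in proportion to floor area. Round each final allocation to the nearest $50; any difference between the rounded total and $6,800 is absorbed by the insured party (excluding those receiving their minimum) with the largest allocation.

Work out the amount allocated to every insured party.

Andrade: $1,900 | Becker: $700 | Kowalski: $900 | Okafor: $2,200 | Bergstrom: $1,100

Minimums first: Andrade $1,900; Becker $700. Residual $4,200.
Residual split over remaining floor area 17,806: Kowalski 879.58 → $900; Okafor 2,230.91 → $2,250; Bergstrom 1,089.51 → $1,100.
Rounding difference −$50 applied to Okafor → $2,200.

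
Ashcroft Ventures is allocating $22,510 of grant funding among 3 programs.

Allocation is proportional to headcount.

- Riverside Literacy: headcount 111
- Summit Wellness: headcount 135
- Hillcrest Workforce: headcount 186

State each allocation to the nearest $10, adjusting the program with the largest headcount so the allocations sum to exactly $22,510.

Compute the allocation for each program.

Riverside Literacy: $5,780 | Summit Wellness: $7,030 | Hillcrest Workforce: $9,700

Sum of headcount: 432.
Proportional shares: Riverside Literacy 111/432 × $22,510 = 5,783.82; Summit Wellness 135/432 × $22,510 = 7,034.38; Hillcrest Workforce 186/432 × $22,510 = 9,691.81.
After rounding ($10): Riverside Literacy $5,780; Summit Wellness $7,030; Hillcrest Workforce $9,690. Sum = $22,500.
Difference $22,510 − $22,500 = +$10 applied to largest headcount (Hillcrest Workforce): Hillcrest Workforce becomes $9,700.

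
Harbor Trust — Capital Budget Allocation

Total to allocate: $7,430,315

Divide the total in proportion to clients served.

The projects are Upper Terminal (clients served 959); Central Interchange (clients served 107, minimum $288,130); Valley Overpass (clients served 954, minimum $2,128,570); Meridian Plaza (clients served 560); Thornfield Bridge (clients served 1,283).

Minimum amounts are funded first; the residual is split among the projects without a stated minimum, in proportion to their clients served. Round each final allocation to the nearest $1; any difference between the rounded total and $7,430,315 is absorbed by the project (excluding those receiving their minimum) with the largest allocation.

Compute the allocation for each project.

Upper Terminal: $1,715,937 | Central Interchange: $288,130 | Valley Overpass: $2,128,570 | Meridian Plaza: $1,002,007 | Thornfield Bridge: $2,295,671

Fund the minimums — Central Interchange $288,130; Valley Overpass $2,128,570. Remaining pool $5,013,615.
Remaining pool split over remaining clients served 2,802: Upper Terminal 1,715,937.47 → $1,715,937; Meridian Plaza 1,002,007.28 → $1,002,007; Thornfield Bridge 2,295,670.25 → $2,295,670.
Rounding difference +$1 applied to Thornfield Bridge → $2,295,671.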